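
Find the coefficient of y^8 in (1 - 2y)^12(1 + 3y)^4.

7920

Coefficient of y^8 = Σ_{j} C(12,j)·(-2)^j·C(4,8-j)·3^(8-j) for j from 4 to 8.
= 641520 + (-2737152) + 3193344 + (-1216512) + 126720 = 7920.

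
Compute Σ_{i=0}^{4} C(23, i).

10903

1 + 23 + 253 + 1771 + 8855 = 10903.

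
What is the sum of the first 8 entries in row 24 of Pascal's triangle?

536155

1 + 24 + 276 + 2024 + 10626 + 42504 + 134596 + 346104 = 536155.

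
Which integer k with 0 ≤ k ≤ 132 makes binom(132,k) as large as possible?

66

C(132,k) is maximized at k = 132/2 = 66.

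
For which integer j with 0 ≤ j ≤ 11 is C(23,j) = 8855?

4

C(23,j) increases on 0 ≤ j ≤ 11. C(23,3) = 1771 and C(23,4) = 8855, so j = 4.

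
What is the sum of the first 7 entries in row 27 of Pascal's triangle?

1 + 27 + 351 + 2925 + 17550 + 80730 + 296010 = 397594.

397594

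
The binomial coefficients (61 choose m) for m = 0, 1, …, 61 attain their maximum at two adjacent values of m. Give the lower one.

30

For odd n = 61, C(61,m) peaks at m = (n−1)/2 and (n+1)/2; the lower is 30.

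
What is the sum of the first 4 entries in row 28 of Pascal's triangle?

1 + 28 + 378 + 3276 = 3683.

3683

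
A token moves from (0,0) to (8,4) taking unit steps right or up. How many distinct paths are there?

Each path is a sequence of 12 steps with 8 rights: C(12,8) = 495.

495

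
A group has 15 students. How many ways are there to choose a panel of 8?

6435

This is C(15,8) = 6435.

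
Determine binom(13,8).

1287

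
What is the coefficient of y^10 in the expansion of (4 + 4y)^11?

46137344

The general term is C(11,j)·(4)^j·(4y)^(11-j); the y^10 term has j = 1.
C(11,1) = 11.
Coefficient = C(11,1) · 4^1 · 4^10 = 11 · 4 · 1048576 = 46137344.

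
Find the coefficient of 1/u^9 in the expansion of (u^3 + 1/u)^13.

General term: C(13,j)·(u^3)^j·(1/u)^(13-j), with u-exponent 3j − 1(13−j) = 4j − 13.
Set 4j − 13 = -9: j = 1.
C(13,1) = 13; 1^1 = 1; 1^12 = 1.
Coefficient = 13 · 1 · 1 = 13.

13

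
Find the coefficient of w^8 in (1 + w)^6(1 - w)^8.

-5

Coefficient of w^8 = Σ_{j} C(6,j)·1^j·C(8,8-j)·(-1)^(8-j) for j from 0 to 6.
= 1 + (-48) + 420 + (-1120) + 1050 + (-336) + 28 = -5.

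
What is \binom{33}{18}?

C(33,18) = C(33,15) by symmetry.
C(33,15) = (33·32·31·30·29·28·27·26·25·24·23·22·21·20·19) / 15! = 1356265350621941760000 / 1307674368000 = 1037158320.

1037158320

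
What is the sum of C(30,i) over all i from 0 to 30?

1073741824

Setting x = 1 in (1+x)^30 gives Σ C(30,i) = 2^30 = 1073741824.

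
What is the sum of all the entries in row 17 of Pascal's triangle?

131072

The entries of row 17 sum to 2^17 = 131072.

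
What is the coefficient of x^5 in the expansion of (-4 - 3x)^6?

5832

The general term is C(6,j)·(-4)^j·(-3x)^(6-j); the x^5 term has j = 1.
C(6,1) = 6.
Coefficient = C(6,1) · (-4)^1 · (-3)^5 = 6 · (-4) · (-243) = 5832.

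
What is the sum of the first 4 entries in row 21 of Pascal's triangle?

1562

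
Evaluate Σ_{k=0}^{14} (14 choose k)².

40116600

By Vandermonde's identity, Σ C(14,k)² = C(28,14) = 40116600.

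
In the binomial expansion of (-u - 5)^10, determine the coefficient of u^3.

9375000

The general term is C(10,j)·(-u)^j·(-5)^(10-j); the u^3 term has j = 3.
C(10,3) = 120.
Coefficient = C(10,3) · (-1)^3 · (-5)^7 = 120 · (-1) · (-78125) = 9375000.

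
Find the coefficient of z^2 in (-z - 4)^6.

3840

The general term is C(6,j)·(-z)^j·(-4)^(6-j); the z^2 term has j = 2.
C(6,2) = 15.
Coefficient = C(6,2) · (-4)^4 = 15 · 256 = 3840.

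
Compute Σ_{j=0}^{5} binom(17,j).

9402

1 + 17 + 136 + 680 + 2380 + 6188 = 9402.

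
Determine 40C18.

113380261800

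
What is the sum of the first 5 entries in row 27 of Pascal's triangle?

1 + 27 + 351 + 2925 + 17550 = 20854.

20854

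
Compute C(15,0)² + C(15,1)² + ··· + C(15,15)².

By Vandermonde's identity, Σ C(15,j)² = C(30,15) = 155117520.

155117520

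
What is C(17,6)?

C(17,6) = (17·16·15·14·13·12) / 6! = 8910720 / 720 = 12376.

12376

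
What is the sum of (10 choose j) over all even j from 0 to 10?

Even-j terms of row 10 sum to 2^9 = 512.

512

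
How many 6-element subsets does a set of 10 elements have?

C(10,6) = C(10,4) by symmetry.
C(10,4) = (10·9·8·7) / 4! = 5040 / 24 = 210.

210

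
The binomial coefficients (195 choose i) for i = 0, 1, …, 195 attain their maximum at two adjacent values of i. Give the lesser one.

For odd n = 195, C(195,i) peaks at i = (n−1)/2 and (n+1)/2; the lesser is 97.

97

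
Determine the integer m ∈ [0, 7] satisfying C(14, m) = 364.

3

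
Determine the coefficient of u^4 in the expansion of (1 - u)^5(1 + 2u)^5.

-15

Coefficient of u^4 = Σ_{j} C(5,j)·(-1)^j·C(5,4-j)·2^(4-j) for j from 0 to 4.
= 80 + (-400) + 400 + (-100) + 5 = -15.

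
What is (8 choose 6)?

28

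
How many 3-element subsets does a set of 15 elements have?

455

C(15,3) = (15·14·13) / 3! = 2730 / 6 = 455.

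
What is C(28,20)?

C(28,20) = C(28,8) by symmetry.
C(28,8) = (28·27·26·25·24·23·22·21) / 8! = 125318793600 / 40320 = 3108105.

3108105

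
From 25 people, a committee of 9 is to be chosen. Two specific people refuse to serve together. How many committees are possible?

All 9-subsets: C(25,9) = 2042975. Those containing both fixed elements: C(23,7) = 245157.
2042975 − 245157 = 1797818.

1797818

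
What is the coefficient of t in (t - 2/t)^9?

General term: C(9,j)·(t)^j·(-2/t)^(9-j), with t-exponent 1j − 1(9−j) = 2j − 9.
Set 2j − 9 = 1: j = 5.
C(9,5) = 126; 1^5 = 1; (-2)^4 = 16.
Coefficient = 126 · 1 · 16 = 2016.

2016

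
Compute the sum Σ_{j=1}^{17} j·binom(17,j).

1114112

Since j·C(17,j) = 17·C(16,j−1), the sum is 17·2^16 = 17·65536 = 1114112.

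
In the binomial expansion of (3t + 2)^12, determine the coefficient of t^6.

43110144

The general term is C(12,j)·(3t)^j·(2)^(12-j); the t^6 term has j = 6.
C(12,6) = 924.
Coefficient = C(12,6) · 3^6 · 2^6 = 924 · 729 · 64 = 43110144.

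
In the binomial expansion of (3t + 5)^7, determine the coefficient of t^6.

25515

The general term is C(7,j)·(3t)^j·(5)^(7-j); the t^6 term has j = 6.
C(7,6) = 7.
Coefficient = C(7,6) · 3^6 · 5^1 = 7 · 729 · 5 = 25515.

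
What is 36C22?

3796297200

C(36,22) = C(36,14) by symmetry.
C(36,14) = (36·35·34·33·32·31·30·29·28·27·26·25·24·23) / 14! = 330954702783344640000 / 87178291200 = 3796297200.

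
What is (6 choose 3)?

20

C(6,3) = (6·5·4) / 3! = 120 / 6 = 20.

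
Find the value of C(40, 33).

C(40,33) = C(40,7) by symmetry.
C(40,7) = (40·39·38·37·36·35·34) / 7! = 93963542400 / 5040 = 18643560.

18643560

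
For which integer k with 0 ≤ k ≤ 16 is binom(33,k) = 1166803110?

C(33,k) increases on 0 ≤ k ≤ 16. C(33,15) = 1037158320 and C(33,16) = 1166803110, so k = 16.

16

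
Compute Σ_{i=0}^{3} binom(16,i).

1 + 16 + 120 + 560 = 697.

697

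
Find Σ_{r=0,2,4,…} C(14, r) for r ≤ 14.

8192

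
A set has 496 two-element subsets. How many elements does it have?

32

n(n−1)/2 = 496 ⇒ n(n−1) = 992. Since 32·31 = 992, n = 32.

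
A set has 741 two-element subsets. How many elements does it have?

39

n(n−1)/2 = 741 ⇒ n(n−1) = 1482. Since 39·38 = 1482, n = 39.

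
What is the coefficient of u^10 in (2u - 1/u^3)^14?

General term: C(14,j)·(2u)^j·(-1/u^3)^(14-j), with u-exponent 1j − 3(14−j) = 4j − 42.
Set 4j − 42 = 10: j = 13.
C(14,13) = 14; 2^13 = 8192; (-1)^1 = -1.
Coefficient = 14 · 8192 · (-1) = -114688.

-114688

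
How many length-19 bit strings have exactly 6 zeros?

Choose the 6 positions: C(19,6) = 27132.

27132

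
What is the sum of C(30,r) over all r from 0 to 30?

1073741824

The entries of row 30 sum to 2^30 = 1073741824.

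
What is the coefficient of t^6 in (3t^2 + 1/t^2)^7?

5103

General term: C(7,j)·(3t^2)^j·(1/t^2)^(7-j), with t-exponent 2j − 2(7−j) = 4j − 14.
Set 4j − 14 = 6: j = 5.
C(7,5) = 21; 3^5 = 243; 1^2 = 1.
Coefficient = 21 · 243 · 1 = 5103.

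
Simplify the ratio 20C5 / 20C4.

16/5

C(n,k+1)/C(n,k) = (n−k)/(k+1) = (20−4)/(4+1) = 16/5.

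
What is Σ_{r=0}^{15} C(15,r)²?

155117520

By Vandermonde's identity, Σ C(15,r)² = C(30,15) = 155117520.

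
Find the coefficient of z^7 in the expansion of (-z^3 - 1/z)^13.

General term: C(13,j)·(-z^3)^j·(-1/z)^(13-j), with z-exponent 3j − 1(13−j) = 4j − 13.
Set 4j − 13 = 7: j = 5.
C(13,5) = 1287; (-1)^5 = -1; (-1)^8 = 1.
Coefficient = 1287 · (-1) · 1 = -1287.

-1287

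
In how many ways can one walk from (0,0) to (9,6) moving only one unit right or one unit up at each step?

Each path is a sequence of 15 steps with 9 rights: C(15,9) = 5005.

5005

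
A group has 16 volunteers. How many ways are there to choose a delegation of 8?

This is C(16,8) = 12870.

12870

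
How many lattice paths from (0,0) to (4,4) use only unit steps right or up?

Each path is a sequence of 8 steps with 4 rights: C(8,4) = 70.

70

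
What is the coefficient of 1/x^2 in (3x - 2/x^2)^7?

General term: C(7,j)·(3x)^j·(-2/x^2)^(7-j), with x-exponent 1j − 2(7−j) = 3j − 14.
Set 3j − 14 = -2: j = 4.
C(7,4) = 35; 3^4 = 81; (-2)^3 = -8.
Coefficient = 35 · 81 · (-8) = -22680.

-22680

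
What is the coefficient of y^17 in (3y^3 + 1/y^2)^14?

39405366

General term: C(14,j)·(3y^3)^j·(1/y^2)^(14-j), with y-exponent 3j − 2(14−j) = 5j − 28.
Set 5j − 28 = 17: j = 9.
C(14,9) = 2002; 3^9 = 19683; 1^5 = 1.
Coefficient = 2002 · 19683 · 1 = 39405366.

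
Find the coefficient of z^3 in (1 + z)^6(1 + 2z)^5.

Coefficient of z^3 = Σ_{j} C(6,j)·1^j·C(5,3-j)·2^(3-j) for j from 0 to 3.
= 80 + 240 + 150 + 20 = 490.

490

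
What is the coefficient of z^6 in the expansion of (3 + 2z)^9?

145152

The general term is C(9,j)·(3)^j·(2z)^(9-j); the z^6 term has j = 3.
C(9,3) = 84.
Coefficient = C(9,3) · 3^3 · 2^6 = 84 · 27 · 64 = 145152.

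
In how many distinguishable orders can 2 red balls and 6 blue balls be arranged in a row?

28

Choose positions for the red balls: C(8,2) = 28.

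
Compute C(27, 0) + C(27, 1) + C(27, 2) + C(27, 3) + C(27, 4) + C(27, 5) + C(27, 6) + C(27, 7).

1285624

1 + 27 + 351 + 2925 + 17550 + 80730 + 296010 + 888030 = 1285624.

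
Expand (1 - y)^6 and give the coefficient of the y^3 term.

The general term is C(6,j)·(1)^j·(-y)^(6-j); the y^3 term has j = 3.
C(6,3) = 20.
Coefficient = C(6,3) · (-1)^3 = 20 · (-1) = -20.

-20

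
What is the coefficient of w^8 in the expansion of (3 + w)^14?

The general term is C(14,j)·(3)^j·(w)^(14-j); the w^8 term has j = 6.
C(14,6) = 3003.
Coefficient = C(14,6) · 3^6 = 3003 · 729 = 2189187.

2189187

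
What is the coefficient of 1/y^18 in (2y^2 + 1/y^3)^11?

General term: C(11,j)·(2y^2)^j·(1/y^3)^(11-j), with y-exponent 2j − 3(11−j) = 5j − 33.
Set 5j − 33 = -18: j = 3.
C(11,3) = 165; 2^3 = 8; 1^8 = 1.
Coefficient = 165 · 8 · 1 = 1320.

1320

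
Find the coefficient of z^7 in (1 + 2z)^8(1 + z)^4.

23872

Coefficient of z^7 = Σ_{j} C(8,j)·2^j·C(4,7-j)·1^(7-j) for j from 3 to 7.
= 448 + 4480 + 10752 + 7168 + 1024 = 23872.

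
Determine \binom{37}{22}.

9364199760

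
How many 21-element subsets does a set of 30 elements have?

C(30,21) = C(30,9) by symmetry.
C(30,9) = (30·29·28·27·26·25·24·23·22) / 9! = 5191778592000 / 362880 = 14307150.

14307150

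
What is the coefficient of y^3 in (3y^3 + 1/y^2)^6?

540

General term: C(6,j)·(3y^3)^j·(1/y^2)^(6-j), with y-exponent 3j − 2(6−j) = 5j − 12.
Set 5j − 12 = 3: j = 3.
C(6,3) = 20; 3^3 = 27; 1^3 = 1.
Coefficient = 20 · 27 · 1 = 540.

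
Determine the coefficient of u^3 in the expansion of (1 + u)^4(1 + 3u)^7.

1831

Coefficient of u^3 = Σ_{j} C(4,j)·1^j·C(7,3-j)·3^(3-j) for j from 0 to 3.
= 945 + 756 + 126 + 4 = 1831.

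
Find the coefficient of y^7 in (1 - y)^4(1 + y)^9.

36

Coefficient of y^7 = Σ_{j} C(4,j)·(-1)^j·C(9,7-j)·1^(7-j) for j from 0 to 4.
= 36 + (-336) + 756 + (-504) + 84 = 36.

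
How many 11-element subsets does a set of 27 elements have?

13037895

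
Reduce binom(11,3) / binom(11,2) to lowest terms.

3

C(n,k+1)/C(n,k) = (n−k)/(k+1) = (11−2)/(2+1) = 9/3 = 3.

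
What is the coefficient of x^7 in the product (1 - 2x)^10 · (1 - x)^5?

-201780

Coefficient of x^7 = Σ_{j} C(10,j)·(-2)^j·C(5,7-j)·(-1)^(7-j) for j from 2 to 7.
= (-180) + (-4800) + (-33600) + (-80640) + (-67200) + (-15360) = -201780.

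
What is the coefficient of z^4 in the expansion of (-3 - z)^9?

-30618

The general term is C(9,j)·(-3)^j·(-z)^(9-j); the z^4 term has j = 5.
C(9,5) = 126.
Coefficient = C(9,5) · (-3)^5 = 126 · (-243) = -30618.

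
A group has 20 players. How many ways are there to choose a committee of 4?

4845

This is C(20,4) = 4845.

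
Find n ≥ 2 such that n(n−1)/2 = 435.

30

n(n−1)/2 = 435 ⇒ n(n−1) = 870. Since 30·29 = 870, n = 30.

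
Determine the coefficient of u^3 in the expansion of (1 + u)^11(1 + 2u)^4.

901

Coefficient of u^3 = Σ_{j} C(11,j)·1^j·C(4,3-j)·2^(3-j) for j from 0 to 3.
= 32 + 264 + 440 + 165 = 901.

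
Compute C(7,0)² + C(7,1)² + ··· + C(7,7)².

3432

Σ C(7,r)² is the coefficient of x^7 in (1+x)^7(1+x)^7 = (1+x)^14, i.e. C(14,7) = 3432.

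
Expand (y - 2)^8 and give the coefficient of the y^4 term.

The general term is C(8,j)·(y)^j·(-2)^(8-j); the y^4 term has j = 4.
C(8,4) = 70.
Coefficient = C(8,4) · (-2)^4 = 70 · 16 = 1120.

1120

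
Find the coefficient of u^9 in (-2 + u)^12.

The general term is C(12,j)·(-2)^j·(u)^(12-j); the u^9 term has j = 3.
C(12,3) = 220.
Coefficient = C(12,3) · (-2)^3 = 220 · (-8) = -1760.

-1760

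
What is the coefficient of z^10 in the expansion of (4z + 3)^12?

622854144

The general term is C(12,j)·(4z)^j·(3)^(12-j); the z^10 term has j = 10.
C(12,10) = 66.
Coefficient = C(12,10) · 4^10 · 3^2 = 66 · 1048576 · 9 = 622854144.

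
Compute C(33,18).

1037158320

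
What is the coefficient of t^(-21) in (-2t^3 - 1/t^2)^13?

-26

General term: C(13,j)·(-2t^3)^j·(-1/t^2)^(13-j), with t-exponent 3j − 2(13−j) = 5j − 26.
Set 5j − 26 = -21: j = 1.
C(13,1) = 13; (-2)^1 = -2; (-1)^12 = 1.
Coefficient = 13 · (-2) · 1 = -26.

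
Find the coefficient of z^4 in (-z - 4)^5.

-20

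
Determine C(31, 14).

C(31,14) = (31·30·29·28·27·26·25·24·23·22·21·20·19·18) / 14! = 23118159385601280000 / 87178291200 = 265182525.

265182525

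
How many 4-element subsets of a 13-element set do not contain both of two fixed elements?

All 4-subsets: C(13,4) = 715. Those containing both fixed elements: C(11,2) = 55.
715 − 55 = 660.

660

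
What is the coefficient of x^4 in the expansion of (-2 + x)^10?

The general term is C(10,j)·(-2)^j·(x)^(10-j); the x^4 term has j = 6.
C(10,6) = 210.
Coefficient = C(10,6) · (-2)^6 = 210 · 64 = 13440.

13440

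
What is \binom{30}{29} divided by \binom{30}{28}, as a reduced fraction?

2/29

C(n,k+1)/C(n,k) = (n−k)/(k+1) = (30−28)/(28+1) = 2/29.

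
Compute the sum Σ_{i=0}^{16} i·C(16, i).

Since i·C(16,i) = 16·C(15,i−1), the sum is 16·2^15 = 16·32768 = 524288.

524288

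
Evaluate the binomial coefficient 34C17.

2333606220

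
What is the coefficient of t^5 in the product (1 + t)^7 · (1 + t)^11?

8568

(1 + t)^7(1 + t)^11 = (1 + t)^18, so the coefficient of t^5 is C(18,5)·1^5 = 8568·1 = 8568.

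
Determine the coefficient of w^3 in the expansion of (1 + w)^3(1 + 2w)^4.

Coefficient of w^3 = Σ_{j} C(3,j)·1^j·C(4,3-j)·2^(3-j) for j from 0 to 3.
= 32 + 72 + 24 + 1 = 129.

129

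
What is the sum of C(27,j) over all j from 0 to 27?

Setting x = 1 in (1+x)^27 gives Σ C(27,j) = 2^27 = 134217728.

134217728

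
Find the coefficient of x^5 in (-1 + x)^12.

-792

The general term is C(12,j)·(-1)^j·(x)^(12-j); the x^5 term has j = 7.
C(12,7) = 792.
Coefficient = C(12,7) · (-1)^7 = 792 · (-1) = -792.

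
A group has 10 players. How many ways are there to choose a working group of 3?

120

This is C(10,3) = 120.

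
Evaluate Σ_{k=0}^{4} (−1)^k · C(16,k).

1365

The partial alternating sum Σ_{k=0}^{4} (−1)^k C(16,k) = (−1)^4 C(15,4) = 1365.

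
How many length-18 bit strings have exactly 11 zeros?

Choose the 11 positions: C(18,11) = 31824.

31824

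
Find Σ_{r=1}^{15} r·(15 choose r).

245760

Since r·C(15,r) = 15·C(14,r−1), the sum is 15·2^14 = 15·16384 = 245760.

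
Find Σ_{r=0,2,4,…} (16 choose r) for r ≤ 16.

Half of (1+1)^16 + (1−1)^16 gives the even-index sum: 2^15 = 32768.

32768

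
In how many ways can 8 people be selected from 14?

This is C(14,8) = 3003.

3003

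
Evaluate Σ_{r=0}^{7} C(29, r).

2182396

1 + 29 + 406 + 3654 + 23751 + 118755 + 475020 + 1560780 = 2182396.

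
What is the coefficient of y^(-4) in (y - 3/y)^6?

-1458

General term: C(6,j)·(y)^j·(-3/y)^(6-j), with y-exponent 1j − 1(6−j) = 2j − 6.
Set 2j − 6 = -4: j = 1.
C(6,1) = 6; 1^1 = 1; (-3)^5 = -243.
Coefficient = 6 · 1 · (-243) = -1458.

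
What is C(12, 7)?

C(12,7) = C(12,5) by symmetry.
C(12,5) = (12·11·10·9·8) / 5! = 95040 / 120 = 792.

792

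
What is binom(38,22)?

22239974430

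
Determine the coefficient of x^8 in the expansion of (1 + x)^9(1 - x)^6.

-45

Coefficient of x^8 = Σ_{j} C(9,j)·1^j·C(6,8-j)·(-1)^(8-j) for j from 2 to 8.
= 36 + (-504) + 1890 + (-2520) + 1260 + (-216) + 9 = -45.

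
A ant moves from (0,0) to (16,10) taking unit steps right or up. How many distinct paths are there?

5311735

Each path is a sequence of 26 steps with 16 rights: C(26,16) = 5311735.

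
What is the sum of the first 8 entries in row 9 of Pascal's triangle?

502

1 + 9 + 36 + 84 + 126 + 126 + 84 + 36 = 502.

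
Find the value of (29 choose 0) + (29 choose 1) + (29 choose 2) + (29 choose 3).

1 + 29 + 406 + 3654 = 4090.

4090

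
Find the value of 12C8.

C(12,8) = C(12,4) by symmetry.
C(12,4) = (12·11·10·9) / 4! = 11880 / 24 = 495.

495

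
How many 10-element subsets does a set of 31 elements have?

C(31,10) = (31·30·29·28·27·26·25·24·23·22) / 10! = 160945136352000 / 3628800 = 44352165.

44352165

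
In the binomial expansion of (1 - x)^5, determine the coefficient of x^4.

5

The general term is C(5,j)·(1)^j·(-x)^(5-j); the x^4 term has j = 1.
C(5,1) = 5.
Coefficient = C(5,1) = 5.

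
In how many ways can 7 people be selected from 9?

36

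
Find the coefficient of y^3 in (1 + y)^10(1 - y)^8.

-16

Coefficient of y^3 = Σ_{j} C(10,j)·1^j·C(8,3-j)·(-1)^(3-j) for j from 0 to 3.
= (-56) + 280 + (-360) + 120 = -16.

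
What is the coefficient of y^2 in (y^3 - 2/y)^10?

-15360

General term: C(10,j)·(y^3)^j·(-2/y)^(10-j), with y-exponent 3j − 1(10−j) = 4j − 10.
Set 4j − 10 = 2: j = 3.
C(10,3) = 120; 1^3 = 1; (-2)^7 = -128.
Coefficient = 120 · 1 · (-128) = -15360.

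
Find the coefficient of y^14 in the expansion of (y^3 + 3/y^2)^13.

312741

General term: C(13,j)·(y^3)^j·(3/y^2)^(13-j), with y-exponent 3j − 2(13−j) = 5j − 26.
Set 5j − 26 = 14: j = 8.
C(13,8) = 1287; 1^8 = 1; 3^5 = 243.
Coefficient = 1287 · 1 · 243 = 312741.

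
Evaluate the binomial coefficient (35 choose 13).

C(35,13) = (35·34·33·32·31·30·29·28·27·26·25·24·23) / 13! = 9193186188426240000 / 6227020800 = 1476337800.

1476337800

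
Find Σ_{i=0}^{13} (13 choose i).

8192

Setting x = 1 in (1+x)^13 gives Σ C(13,i) = 2^13 = 8192.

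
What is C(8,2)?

28

C(8,2) = (8·7) / 2! = 56 / 2 = 28.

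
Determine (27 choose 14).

20058300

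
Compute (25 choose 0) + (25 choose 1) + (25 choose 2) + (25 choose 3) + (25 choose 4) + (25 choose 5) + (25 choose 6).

245506

1 + 25 + 300 + 2300 + 12650 + 53130 + 177100 = 245506.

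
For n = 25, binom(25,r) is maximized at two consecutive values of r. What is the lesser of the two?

12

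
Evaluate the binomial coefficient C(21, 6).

C(21,6) = (21·20·19·18·17·16) / 6! = 39070080 / 720 = 54264.

54264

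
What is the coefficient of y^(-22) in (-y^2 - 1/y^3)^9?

-9

General term: C(9,j)·(-y^2)^j·(-1/y^3)^(9-j), with y-exponent 2j − 3(9−j) = 5j − 27.
Set 5j − 27 = -22: j = 1.
C(9,1) = 9; (-1)^1 = -1; (-1)^8 = 1.
Coefficient = 9 · (-1) · 1 = -9.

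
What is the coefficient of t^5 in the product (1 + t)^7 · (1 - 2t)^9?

399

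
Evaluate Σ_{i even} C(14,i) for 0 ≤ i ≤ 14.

8192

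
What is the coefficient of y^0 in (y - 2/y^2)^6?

60

General term: C(6,j)·(y)^j·(-2/y^2)^(6-j), with y-exponent 1j − 2(6−j) = 3j − 12.
Set 3j − 12 = 0: j = 4.
C(6,4) = 15; 1^4 = 1; (-2)^2 = 4.
Coefficient = 15 · 1 · 4 = 60.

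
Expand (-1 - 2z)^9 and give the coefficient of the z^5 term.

The general term is C(9,j)·(-1)^j·(-2z)^(9-j); the z^5 term has j = 4.
C(9,4) = 126.
Coefficient = C(9,4) · (-2)^5 = 126 · (-32) = -4032.

-4032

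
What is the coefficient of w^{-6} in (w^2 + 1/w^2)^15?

5005

General term: C(15,j)·(w^2)^j·(1/w^2)^(15-j), with w-exponent 2j − 2(15−j) = 4j − 30.
Set 4j − 30 = -6: j = 6.
C(15,6) = 5005; 1^6 = 1; 1^9 = 1.
Coefficient = 5005 · 1 · 1 = 5005.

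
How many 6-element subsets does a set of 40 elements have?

C(40,6) = (40·39·38·37·36·35) / 6! = 2763633600 / 720 = 3838380.

3838380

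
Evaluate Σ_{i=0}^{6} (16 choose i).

14893

1 + 16 + 120 + 560 + 1820 + 4368 + 8008 = 14893.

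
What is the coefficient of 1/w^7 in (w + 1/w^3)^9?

General term: C(9,j)·(w)^j·(1/w^3)^(9-j), with w-exponent 1j − 3(9−j) = 4j − 27.
Set 4j − 27 = -7: j = 5.
C(9,5) = 126; 1^5 = 1; 1^4 = 1.
Coefficient = 126 · 1 · 1 = 126.

126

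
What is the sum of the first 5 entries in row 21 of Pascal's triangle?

1 + 21 + 210 + 1330 + 5985 = 7547.

7547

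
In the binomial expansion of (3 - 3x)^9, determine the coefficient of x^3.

-1653372

The general term is C(9,j)·(3)^j·(-3x)^(9-j); the x^3 term has j = 6.
C(9,6) = 84.
Coefficient = C(9,6) · 3^6 · (-3)^3 = 84 · 729 · (-27) = -1653372.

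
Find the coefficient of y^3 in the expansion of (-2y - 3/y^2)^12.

3041280

General term: C(12,j)·(-2y)^j·(-3/y^2)^(12-j), with y-exponent 1j − 2(12−j) = 3j − 24.
Set 3j − 24 = 3: j = 9.
C(12,9) = 220; (-2)^9 = -512; (-3)^3 = -27.
Coefficient = 220 · (-512) · (-27) = 3041280.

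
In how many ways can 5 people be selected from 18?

This is C(18,5) = 8568.

8568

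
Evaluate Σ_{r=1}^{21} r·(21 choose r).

Differentiating (1+x)^21 and setting x=1: Σ r·C(21,r) = 21·2^20 = 22020096.

22020096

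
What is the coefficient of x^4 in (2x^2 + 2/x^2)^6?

960

General term: C(6,j)·(2x^2)^j·(2/x^2)^(6-j), with x-exponent 2j − 2(6−j) = 4j − 12.
Set 4j − 12 = 4: j = 4.
C(6,4) = 15; 2^4 = 16; 2^2 = 4.
Coefficient = 15 · 16 · 4 = 960.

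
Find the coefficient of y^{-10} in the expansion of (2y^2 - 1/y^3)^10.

3360

General term: C(10,j)·(2y^2)^j·(-1/y^3)^(10-j), with y-exponent 2j − 3(10−j) = 5j − 30.
Set 5j − 30 = -10: j = 4.
C(10,4) = 210; 2^4 = 16; (-1)^6 = 1.
Coefficient = 210 · 16 · 1 = 3360.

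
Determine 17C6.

12376

C(17,6) = (17·16·15·14·13·12) / 6! = 8910720 / 720 = 12376.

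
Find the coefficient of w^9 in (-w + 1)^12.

The general term is C(12,j)·(-w)^j·(1)^(12-j); the w^9 term has j = 9.
C(12,9) = 220.
Coefficient = C(12,9) · (-1)^9 = 220 · (-1) = -220.

-220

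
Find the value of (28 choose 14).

C(28,14) = (28·27·26·25·24·23·22·21·20·19·18·17·16·15) / 14! = 3497296636753920000 / 87178291200 = 40116600.

40116600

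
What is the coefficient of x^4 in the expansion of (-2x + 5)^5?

The general term is C(5,j)·(-2x)^j·(5)^(5-j); the x^4 term has j = 4.
C(5,4) = 5.
Coefficient = C(5,4) · (-2)^4 · 5^1 = 5 · 16 · 5 = 400.

400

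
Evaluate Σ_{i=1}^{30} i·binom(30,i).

16106127360

Differentiating (1+x)^30 and setting x=1: Σ i·C(30,i) = 30·2^29 = 16106127360.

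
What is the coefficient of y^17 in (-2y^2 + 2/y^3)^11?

General term: C(11,j)·(-2y^2)^j·(2/y^3)^(11-j), with y-exponent 2j − 3(11−j) = 5j − 33.
Set 5j − 33 = 17: j = 10.
C(11,10) = 11; (-2)^10 = 1024; 2^1 = 2.
Coefficient = 11 · 1024 · 2 = 22528.

22528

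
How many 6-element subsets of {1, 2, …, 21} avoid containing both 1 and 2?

All 6-subsets: C(21,6) = 54264. Those containing both fixed elements: C(19,4) = 3876.
54264 − 3876 = 50388.

50388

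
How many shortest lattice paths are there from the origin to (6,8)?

3003

Each path is a sequence of 14 steps with 6 rights: C(14,6) = 3003.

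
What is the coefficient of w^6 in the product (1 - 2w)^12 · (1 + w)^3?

5104

Coefficient of w^6 = Σ_{j} C(12,j)·(-2)^j·C(3,6-j)·1^(6-j) for j from 3 to 6.
= (-1760) + 23760 + (-76032) + 59136 = 5104.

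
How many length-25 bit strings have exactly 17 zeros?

1081575

Choose the 17 positions: C(25,17) = 1081575.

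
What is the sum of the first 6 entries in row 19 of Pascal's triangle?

16664

1 + 19 + 171 + 969 + 3876 + 11628 = 16664.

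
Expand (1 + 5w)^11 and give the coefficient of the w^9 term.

The general term is C(11,j)·(1)^j·(5w)^(11-j); the w^9 term has j = 2.
C(11,2) = 55.
Coefficient = C(11,2) · 5^9 = 55 · 1953125 = 107421875.

107421875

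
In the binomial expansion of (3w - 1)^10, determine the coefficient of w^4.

17010

The general term is C(10,j)·(3w)^j·(-1)^(10-j); the w^4 term has j = 4.
C(10,4) = 210.
Coefficient = C(10,4) · 3^4 = 210 · 81 = 17010.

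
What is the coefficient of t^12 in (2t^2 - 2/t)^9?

General term: C(9,j)·(2t^2)^j·(-2/t)^(9-j), with t-exponent 2j − 1(9−j) = 3j − 9.
Set 3j − 9 = 12: j = 7.
C(9,7) = 36; 2^7 = 128; (-2)^2 = 4.
Coefficient = 36 · 128 · 4 = 18432.

18432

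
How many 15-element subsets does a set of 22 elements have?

170544

C(22,15) = C(22,7) by symmetry.
C(22,7) = (22·21·20·19·18·17·16) / 7! = 859541760 / 5040 = 170544.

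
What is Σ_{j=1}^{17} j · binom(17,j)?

Since j·C(17,j) = 17·C(16,j−1), the sum is 17·2^16 = 17·65536 = 1114112.

1114112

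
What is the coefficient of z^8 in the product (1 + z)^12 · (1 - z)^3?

99

Coefficient of z^8 = Σ_{j} C(12,j)·1^j·C(3,8-j)·(-1)^(8-j) for j from 5 to 8.
= (-792) + 2772 + (-2376) + 495 = 99.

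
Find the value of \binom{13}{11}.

78

C(13,11) = C(13,2) by symmetry.
C(13,2) = (13·12) / 2! = 156 / 2 = 78.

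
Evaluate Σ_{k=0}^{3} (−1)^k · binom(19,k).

-816

The partial alternating sum Σ_{k=0}^{3} (−1)^k C(19,k) = (−1)^3 C(18,3) = -816.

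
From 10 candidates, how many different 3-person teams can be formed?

120

This is C(10,3) = 120.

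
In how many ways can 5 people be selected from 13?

This is C(13,5) = 1287.

1287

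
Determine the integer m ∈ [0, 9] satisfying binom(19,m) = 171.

2

C(19,m) increases on 0 ≤ m ≤ 9. C(19,1) = 19 and C(19,2) = 171, so m = 2.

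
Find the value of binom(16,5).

4368

C(16,5) = (16·15·14·13·12) / 5! = 524160 / 120 = 4368.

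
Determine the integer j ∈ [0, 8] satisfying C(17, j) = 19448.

7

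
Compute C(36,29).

8347680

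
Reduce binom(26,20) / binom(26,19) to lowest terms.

7/20

C(n,k+1)/C(n,k) = (n−k)/(k+1) = (26−19)/(19+1) = 7/20.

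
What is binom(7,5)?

C(7,5) = C(7,2) by symmetry.
C(7,2) = (7·6) / 2! = 42 / 2 = 21.

21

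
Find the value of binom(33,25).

13884156

C(33,25) = C(33,8) by symmetry.
C(33,8) = (33·32·31·30·29·28·27·26) / 8! = 559809169920 / 40320 = 13884156.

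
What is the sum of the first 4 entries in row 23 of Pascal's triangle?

1 + 23 + 253 + 1771 = 2048.

2048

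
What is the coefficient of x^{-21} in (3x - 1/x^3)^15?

General term: C(15,j)·(3x)^j·(-1/x^3)^(15-j), with x-exponent 1j − 3(15−j) = 4j − 45.
Set 4j − 45 = -21: j = 6.
C(15,6) = 5005; 3^6 = 729; (-1)^9 = -1.
Coefficient = 5005 · 729 · (-1) = -3648645.

-3648645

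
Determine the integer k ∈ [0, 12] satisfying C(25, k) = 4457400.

C(25,k) increases on 0 ≤ k ≤ 12. C(25,10) = 3268760 and C(25,11) = 4457400, so k = 11.

11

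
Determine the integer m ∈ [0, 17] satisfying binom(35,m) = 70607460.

C(35,m) increases on 0 ≤ m ≤ 17. C(35,8) = 23535820 and C(35,9) = 70607460, so m = 9.

9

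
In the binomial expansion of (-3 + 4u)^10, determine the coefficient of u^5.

The general term is C(10,j)·(-3)^j·(4u)^(10-j); the u^5 term has j = 5.
C(10,5) = 252.
Coefficient = C(10,5) · (-3)^5 · 4^5 = 252 · (-243) · 1024 = -62705664.

-62705664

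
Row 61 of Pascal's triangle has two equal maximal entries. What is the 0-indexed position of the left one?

30

For odd n = 61, C(61,k) peaks at k = (n−1)/2 and (n+1)/2; the lesser is 30.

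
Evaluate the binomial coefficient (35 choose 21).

2319959400

C(35,21) = C(35,14) by symmetry.
C(35,14) = (35·34·33·32·31·30·29·28·27·26·25·24·23·22) / 14! = 202250096145377280000 / 87178291200 = 2319959400.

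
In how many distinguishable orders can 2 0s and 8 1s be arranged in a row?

45

Choose positions for the 0s: C(10,2) = 45.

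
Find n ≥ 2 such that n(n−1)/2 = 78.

n(n−1)/2 = 78 ⇒ n(n−1) = 156. Since 13·12 = 156, n = 13.

13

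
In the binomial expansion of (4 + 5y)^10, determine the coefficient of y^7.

600000000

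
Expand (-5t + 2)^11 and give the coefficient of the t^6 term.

The general term is C(11,j)·(-5t)^j·(2)^(11-j); the t^6 term has j = 6.
C(11,6) = 462.
Coefficient = C(11,6) · (-5)^6 · 2^5 = 462 · 15625 · 32 = 231000000.

231000000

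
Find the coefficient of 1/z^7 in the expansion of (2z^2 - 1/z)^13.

General term: C(13,j)·(2z^2)^j·(-1/z)^(13-j), with z-exponent 2j − 1(13−j) = 3j − 13.
Set 3j − 13 = -7: j = 2.
C(13,2) = 78; 2^2 = 4; (-1)^11 = -1.
Coefficient = 78 · 4 · (-1) = -312.

-312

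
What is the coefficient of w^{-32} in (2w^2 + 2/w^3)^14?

1490944

General term: C(14,j)·(2w^2)^j·(2/w^3)^(14-j), with w-exponent 2j − 3(14−j) = 5j − 42.
Set 5j − 42 = -32: j = 2.
C(14,2) = 91; 2^2 = 4; 2^12 = 4096.
Coefficient = 91 · 4 · 4096 = 1490944.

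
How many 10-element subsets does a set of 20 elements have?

184756

C(20,10) = (20·19·18·17·16·15·14·13·12·11) / 10! = 670442572800 / 3628800 = 184756.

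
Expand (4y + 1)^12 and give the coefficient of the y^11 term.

50331648

The general term is C(12,j)·(4y)^j·(1)^(12-j); the y^11 term has j = 11.
C(12,11) = 12.
Coefficient = C(12,11) · 4^11 = 12 · 4194304 = 50331648.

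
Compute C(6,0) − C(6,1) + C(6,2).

10

The partial alternating sum Σ_{k=0}^{2} (−1)^k C(6,k) = (−1)^2 C(5,2) = 10.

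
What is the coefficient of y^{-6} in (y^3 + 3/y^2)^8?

20412

General term: C(8,j)·(y^3)^j·(3/y^2)^(8-j), with y-exponent 3j − 2(8−j) = 5j − 16.
Set 5j − 16 = -6: j = 2.
C(8,2) = 28; 1^2 = 1; 3^6 = 729.
Coefficient = 28 · 1 · 729 = 20412.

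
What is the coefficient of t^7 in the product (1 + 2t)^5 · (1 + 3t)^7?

565785

Coefficient of t^7 = Σ_{j} C(5,j)·2^j·C(7,7-j)·3^(7-j) for j from 0 to 5.
= 2187 + 51030 + 204120 + 226800 + 75600 + 6048 = 565785.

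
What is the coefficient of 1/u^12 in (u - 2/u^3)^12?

General term: C(12,j)·(u)^j·(-2/u^3)^(12-j), with u-exponent 1j − 3(12−j) = 4j − 36.
Set 4j − 36 = -12: j = 6.
C(12,6) = 924; 1^6 = 1; (-2)^6 = 64.
Coefficient = 924 · 1 · 64 = 59136.

59136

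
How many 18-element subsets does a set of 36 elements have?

C(36,18) = (36·35·34·33·32·31·30·29·28·27·26·25·24·23·22·21·20·19) / 18! = 58102407620643984998400000 / 6402373705728000 = 9075135300.

9075135300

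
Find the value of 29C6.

475020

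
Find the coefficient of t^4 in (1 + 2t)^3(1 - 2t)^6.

Coefficient of t^4 = Σ_{j} C(3,j)·2^j·C(6,4-j)·(-2)^(4-j) for j from 0 to 3.
= 240 + (-960) + 720 + (-96) = -96.

-96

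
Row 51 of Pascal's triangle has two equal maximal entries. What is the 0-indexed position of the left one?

For odd n = 51, C(51,k) peaks at k = (n−1)/2 and (n+1)/2; the lower is 25.

25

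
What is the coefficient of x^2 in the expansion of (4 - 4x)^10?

47185920

The general term is C(10,j)·(4)^j·(-4x)^(10-j); the x^2 term has j = 8.
C(10,8) = 45.
Coefficient = C(10,8) · 4^8 · (-4)^2 = 45 · 65536 · 16 = 47185920.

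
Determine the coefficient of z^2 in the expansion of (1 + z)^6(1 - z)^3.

0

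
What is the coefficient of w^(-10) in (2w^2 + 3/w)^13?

General term: C(13,j)·(2w^2)^j·(3/w)^(13-j), with w-exponent 2j − 1(13−j) = 3j − 13.
Set 3j − 13 = -10: j = 1.
C(13,1) = 13; 2^1 = 2; 3^12 = 531441.
Coefficient = 13 · 2 · 531441 = 13817466.

13817466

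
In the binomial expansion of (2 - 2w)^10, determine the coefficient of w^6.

215040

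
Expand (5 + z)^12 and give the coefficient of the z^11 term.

60

The general term is C(12,j)·(5)^j·(z)^(12-j); the z^11 term has j = 1.
C(12,1) = 12.
Coefficient = C(12,1) · 5^1 = 12 · 5 = 60.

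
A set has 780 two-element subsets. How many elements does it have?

n(n−1)/2 = 780 ⇒ n(n−1) = 1560. Since 40·39 = 1560, n = 40.

40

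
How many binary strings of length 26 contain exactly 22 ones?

Choose the 22 positions: C(26,22) = 14950.

14950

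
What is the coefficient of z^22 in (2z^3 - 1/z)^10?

11520

General term: C(10,j)·(2z^3)^j·(-1/z)^(10-j), with z-exponent 3j − 1(10−j) = 4j − 10.
Set 4j − 10 = 22: j = 8.
C(10,8) = 45; 2^8 = 256; (-1)^2 = 1.
Coefficient = 45 · 256 · 1 = 11520.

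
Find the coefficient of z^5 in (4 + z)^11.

1892352

The general term is C(11,j)·(4)^j·(z)^(11-j); the z^5 term has j = 6.
C(11,6) = 462.
Coefficient = C(11,6) · 4^6 = 462 · 4096 = 1892352.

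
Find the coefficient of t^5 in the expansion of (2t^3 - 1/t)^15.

General term: C(15,j)·(2t^3)^j·(-1/t)^(15-j), with t-exponent 3j − 1(15−j) = 4j − 15.
Set 4j − 15 = 5: j = 5.
C(15,5) = 3003; 2^5 = 32; (-1)^10 = 1.
Coefficient = 3003 · 32 · 1 = 96096.

96096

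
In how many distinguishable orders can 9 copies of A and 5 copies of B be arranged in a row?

2002

Choose positions for the A's: C(14,9) = 2002.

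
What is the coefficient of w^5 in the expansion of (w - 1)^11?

The general term is C(11,j)·(w)^j·(-1)^(11-j); the w^5 term has j = 5.
C(11,5) = 462.
Coefficient = C(11,5) = 462.

462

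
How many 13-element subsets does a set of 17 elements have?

2380

C(17,13) = C(17,4) by symmetry.
C(17,4) = (17·16·15·14) / 4! = 57120 / 24 = 2380.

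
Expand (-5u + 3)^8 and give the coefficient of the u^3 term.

-1701000

The general term is C(8,j)·(-5u)^j·(3)^(8-j); the u^3 term has j = 3.
C(8,3) = 56.
Coefficient = C(8,3) · (-5)^3 · 3^5 = 56 · (-125) · 243 = -1701000.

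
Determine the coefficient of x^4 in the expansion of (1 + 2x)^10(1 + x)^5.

10165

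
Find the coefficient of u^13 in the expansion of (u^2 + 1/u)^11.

General term: C(11,j)·(u^2)^j·(1/u)^(11-j), with u-exponent 2j − 1(11−j) = 3j − 11.
Set 3j − 11 = 13: j = 8.
C(11,8) = 165; 1^8 = 1; 1^3 = 1.
Coefficient = 165 · 1 · 1 = 165.

165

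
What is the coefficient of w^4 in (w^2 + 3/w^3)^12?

General term: C(12,j)·(w^2)^j·(3/w^3)^(12-j), with w-exponent 2j − 3(12−j) = 5j − 36.
Set 5j − 36 = 4: j = 8.
C(12,8) = 495; 1^8 = 1; 3^4 = 81.
Coefficient = 495 · 1 · 81 = 40095.

40095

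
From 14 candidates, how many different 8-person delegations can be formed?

3003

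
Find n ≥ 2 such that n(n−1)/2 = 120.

n(n−1)/2 = 120 ⇒ n(n−1) = 240. Since 16·15 = 240, n = 16.

16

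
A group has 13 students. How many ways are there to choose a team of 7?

1716

This is C(13,7) = 1716.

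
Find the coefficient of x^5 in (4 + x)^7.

The general term is C(7,j)·(4)^j·(x)^(7-j); the x^5 term has j = 2.
C(7,2) = 21.
Coefficient = C(7,2) · 4^2 = 21 · 16 = 336.

336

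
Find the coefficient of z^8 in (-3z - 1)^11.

-1082565

The general term is C(11,j)·(-3z)^j·(-1)^(11-j); the z^8 term has j = 8.
C(11,8) = 165.
Coefficient = C(11,8) · (-3)^8 · (-1)^3 = 165 · 6561 · (-1) = -1082565.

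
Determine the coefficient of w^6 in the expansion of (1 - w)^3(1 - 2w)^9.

24192

Coefficient of w^6 = Σ_{j} C(3,j)·(-1)^j·C(9,6-j)·(-2)^(6-j) for j from 0 to 3.
= 5376 + 12096 + 6048 + 672 = 24192.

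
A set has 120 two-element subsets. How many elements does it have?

n(n−1)/2 = 120 ⇒ n(n−1) = 240. Since 16·15 = 240, n = 16.

16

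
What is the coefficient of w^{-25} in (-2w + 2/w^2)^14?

General term: C(14,j)·(-2w)^j·(2/w^2)^(14-j), with w-exponent 1j − 2(14−j) = 3j − 28.
Set 3j − 28 = -25: j = 1.
C(14,1) = 14; (-2)^1 = -2; 2^13 = 8192.
Coefficient = 14 · (-2) · 8192 = -229376.

-229376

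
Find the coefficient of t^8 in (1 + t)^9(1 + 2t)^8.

432073

Coefficient of t^8 = Σ_{j} C(9,j)·1^j·C(8,8-j)·2^(8-j) for j from 0 to 8.
= 256 + 9216 + 64512 + 150528 + 141120 + 56448 + 9408 + 576 + 9 = 432073.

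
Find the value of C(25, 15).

C(25,15) = C(25,10) by symmetry.
C(25,10) = (25·24·23·22·21·20·19·18·17·16) / 10! = 11861676288000 / 3628800 = 3268760.

3268760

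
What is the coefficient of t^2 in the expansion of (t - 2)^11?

-28160

The general term is C(11,j)·(t)^j·(-2)^(11-j); the t^2 term has j = 2.
C(11,2) = 55.
Coefficient = C(11,2) · (-2)^9 = 55 · (-512) = -28160.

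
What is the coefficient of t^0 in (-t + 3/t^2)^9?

2268

General term: C(9,j)·(-t)^j·(3/t^2)^(9-j), with t-exponent 1j − 2(9−j) = 3j − 18.
Set 3j − 18 = 0: j = 6.
C(9,6) = 84; (-1)^6 = 1; 3^3 = 27.
Coefficient = 84 · 1 · 27 = 2268.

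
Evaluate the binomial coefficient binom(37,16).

12875774670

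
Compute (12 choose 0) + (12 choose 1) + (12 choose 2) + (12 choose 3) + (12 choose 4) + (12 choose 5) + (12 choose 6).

2510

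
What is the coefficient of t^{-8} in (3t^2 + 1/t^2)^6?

18

General term: C(6,j)·(3t^2)^j·(1/t^2)^(6-j), with t-exponent 2j − 2(6−j) = 4j − 12.
Set 4j − 12 = -8: j = 1.
C(6,1) = 6; 3^1 = 3; 1^5 = 1.
Coefficient = 6 · 3 · 1 = 18.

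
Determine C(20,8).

125970

C(20,8) = (20·19·18·17·16·15·14·13) / 8! = 5079110400 / 40320 = 125970.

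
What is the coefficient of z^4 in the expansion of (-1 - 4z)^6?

The general term is C(6,j)·(-1)^j·(-4z)^(6-j); the z^4 term has j = 2.
C(6,2) = 15.
Coefficient = C(6,2) · (-4)^4 = 15 · 256 = 3840.

3840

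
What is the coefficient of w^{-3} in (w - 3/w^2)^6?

-540

General term: C(6,j)·(w)^j·(-3/w^2)^(6-j), with w-exponent 1j − 2(6−j) = 3j − 12.
Set 3j − 12 = -3: j = 3.
C(6,3) = 20; 1^3 = 1; (-3)^3 = -27.
Coefficient = 20 · 1 · (-27) = -540.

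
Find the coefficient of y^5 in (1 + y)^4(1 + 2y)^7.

Coefficient of y^5 = Σ_{j} C(4,j)·1^j·C(7,5-j)·2^(5-j) for j from 0 to 4.
= 672 + 2240 + 1680 + 336 + 14 = 4942.

4942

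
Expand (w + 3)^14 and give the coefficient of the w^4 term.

The general term is C(14,j)·(w)^j·(3)^(14-j); the w^4 term has j = 4.
C(14,4) = 1001.
Coefficient = C(14,4) · 3^10 = 1001 · 59049 = 59108049.

59108049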